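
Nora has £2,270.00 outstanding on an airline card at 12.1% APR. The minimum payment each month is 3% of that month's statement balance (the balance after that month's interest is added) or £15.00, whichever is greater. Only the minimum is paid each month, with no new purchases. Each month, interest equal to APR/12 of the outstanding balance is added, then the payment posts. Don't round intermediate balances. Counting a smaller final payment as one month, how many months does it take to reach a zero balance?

Monthly rate r = 12.1%/12 = 1.00833% = 0.0100833.
While 3% of the post-interest balance exceeds £15.00, each month B ← (B·(1+r))·(1 − 0.03), i.e. B shrinks by the factor (1+r)·0.97 = 0.97978.
This holds for months 1–75. Entering month 76 the balance is £490.56; 3% of the post-interest balance is now below £15.00, so the flat £15.00 minimum applies from here.
From month 76 a fixed £15.00 at rate r clears £490.56 in 40 more payments. Total: 75 + 40 = 115 months.

115 months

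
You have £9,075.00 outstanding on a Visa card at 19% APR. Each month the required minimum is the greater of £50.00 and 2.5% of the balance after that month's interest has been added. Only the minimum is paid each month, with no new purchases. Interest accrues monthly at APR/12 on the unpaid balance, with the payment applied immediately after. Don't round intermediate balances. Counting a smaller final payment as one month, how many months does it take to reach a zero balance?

222 months

Monthly rate r = 19%/12 = 1.58333% = 0.0158333.
While 2.5% of the post-interest balance exceeds £50.00, each month B ← (B·(1+r))·(1 − 0.025), i.e. B shrinks by the factor (1+r)·0.975 = 0.99044.
This holds for months 1–160. Entering month 161 the balance is £1,950.65; 2.5% of the post-interest balance is now below £50.00, so the flat £50.00 minimum applies from here.
From month 161 a fixed £50.00 at rate r clears £1,950.65 in 62 more payments. Total: 160 + 62 = 222 months.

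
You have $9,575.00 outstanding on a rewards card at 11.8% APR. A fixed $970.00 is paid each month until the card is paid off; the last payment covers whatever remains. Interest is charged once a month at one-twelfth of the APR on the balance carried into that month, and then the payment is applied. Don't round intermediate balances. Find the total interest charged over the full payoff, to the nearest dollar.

Monthly rate r = 11.8%/12 = 0.983333% = 0.00983333.
Payoff takes n = ⌈−ln(1 − rB₀/P)/ln(1+r)⌉ = ⌈10.435⌉ = 11 payments; the last is $422.76.
Total paid = 10·$970.00 + $422.76 = $10,122.76.
Total interest = total paid − principal = $10,122.76 − $9,575.00 = $547.76.

$548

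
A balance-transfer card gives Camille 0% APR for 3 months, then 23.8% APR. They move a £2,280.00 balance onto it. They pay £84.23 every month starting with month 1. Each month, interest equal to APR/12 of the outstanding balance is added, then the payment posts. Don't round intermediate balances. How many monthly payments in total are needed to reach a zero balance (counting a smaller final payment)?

37 payments

Promo months 1–3 at r₀ = 0%/12 = 0; months 4+ at r₁ = 23.8%/12 = 0.0198333.
After month 3 (no interest yet): B = £2,280.00 − 3·£84.23 = £2,027.31.
Then at r₁ with £84.23/mo: n₂ = −ln(1 − r₁·B/P)/ln(1+r₁) ≈ 33.04 → 34 more payments.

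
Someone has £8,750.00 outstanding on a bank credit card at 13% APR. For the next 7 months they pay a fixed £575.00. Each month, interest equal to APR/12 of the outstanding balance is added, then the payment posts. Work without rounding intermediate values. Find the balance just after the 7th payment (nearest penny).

£5,277.30

Monthly rate r = 13%/12 = 1.08333% = 0.0108333.
Each month: B ← B·(1+r) − £575.00.
Month 1: interest £94.79; balance after payment £8,269.79.
Month 2: interest £89.59; balance after payment £7,784.38.
Month 3: interest £84.33; balance after payment £7,293.71.
Month 4: interest £79.02; balance after payment £6,797.73.
Month 5: interest £73.64; balance after payment £6,296.37.
Month 6: interest £68.21; balance after payment £5,789.58.
Month 7: interest £62.72; balance after payment £5,277.30.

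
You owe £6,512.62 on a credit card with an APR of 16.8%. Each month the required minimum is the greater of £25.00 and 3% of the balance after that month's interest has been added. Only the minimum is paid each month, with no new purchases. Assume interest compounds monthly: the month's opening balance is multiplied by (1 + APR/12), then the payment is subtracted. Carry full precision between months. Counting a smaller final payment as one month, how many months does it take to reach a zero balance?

170 months

Monthly rate r = 16.8%/12 = 1.4% = 0.014.
While 3% of the post-interest balance exceeds £25.00, each month B ← (B·(1+r))·(1 − 0.03), i.e. B shrinks by the factor (1+r)·0.97 = 0.98358.
This holds for months 1–126. Entering month 127 the balance is £808.68; 3% of the post-interest balance is now below £25.00, so the flat £25.00 minimum applies from here.
From month 127 a fixed £25.00 at rate r clears £808.68 in 44 more payments. Total: 126 + 44 = 170 months.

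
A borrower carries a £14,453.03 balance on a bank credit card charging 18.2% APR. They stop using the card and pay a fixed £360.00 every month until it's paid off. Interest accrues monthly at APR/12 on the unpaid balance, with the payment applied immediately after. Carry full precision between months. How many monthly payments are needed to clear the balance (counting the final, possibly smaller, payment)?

63 payments

Monthly rate r = 18.2%/12 = 1.51667% = 0.0151667.
Recurrence: B ← B·(1+r) − £360.00.
Month 1: interest £219.20; balance after payment £14,312.23.
Month 2: interest £217.07; balance after payment £14,169.30.
Closed form: n = −ln(1 − rB₀/P)/ln(1+r) = −ln(0.3911)/ln(1.01517) ≈ 62.367, so the balance reaches zero during payment 63.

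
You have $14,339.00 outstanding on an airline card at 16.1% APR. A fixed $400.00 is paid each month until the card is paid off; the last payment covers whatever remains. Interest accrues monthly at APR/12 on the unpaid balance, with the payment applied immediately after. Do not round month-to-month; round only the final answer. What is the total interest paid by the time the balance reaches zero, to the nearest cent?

$5,342.98

Monthly rate r = 16.1%/12 = 1.34167% = 0.0134167.
Payoff takes n = ⌈−ln(1 − rB₀/P)/ln(1+r)⌉ = ⌈49.204⌉ = 50 payments; the last is $81.98.
Total paid = 49·$400.00 + $81.98 = $19,681.98.
Total interest = total paid − principal = $19,681.98 − $14,339.00 = $5,342.98.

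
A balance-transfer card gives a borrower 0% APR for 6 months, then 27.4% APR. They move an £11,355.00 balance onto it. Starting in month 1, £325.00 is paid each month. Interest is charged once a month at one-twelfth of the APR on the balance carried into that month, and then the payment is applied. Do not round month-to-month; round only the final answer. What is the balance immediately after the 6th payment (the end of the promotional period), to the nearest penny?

£9,405.00

Promo months 1–6 at r₀ = 0%/12 = 0; months 7+ at r₁ = 27.4%/12 = 0.0228333.
After month 6 (no interest yet): B = £11,355.00 − 6·£325.00 = £9,405.00.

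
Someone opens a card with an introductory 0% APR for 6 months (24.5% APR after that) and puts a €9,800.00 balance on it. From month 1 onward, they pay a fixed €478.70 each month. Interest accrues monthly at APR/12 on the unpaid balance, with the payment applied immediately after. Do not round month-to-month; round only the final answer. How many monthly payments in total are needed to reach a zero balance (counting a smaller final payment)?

Promo months 1–6 at r₀ = 0%/12 = 0; months 7+ at r₁ = 24.5%/12 = 0.0204167.
After month 6 (no interest yet): B = €9,800.00 − 6·€478.70 = €6,927.80.
Then at r₁ with €478.70/mo: n₂ = −ln(1 − r₁·B/P)/ln(1+r₁) ≈ 17.33 → 18 more payments.

24 months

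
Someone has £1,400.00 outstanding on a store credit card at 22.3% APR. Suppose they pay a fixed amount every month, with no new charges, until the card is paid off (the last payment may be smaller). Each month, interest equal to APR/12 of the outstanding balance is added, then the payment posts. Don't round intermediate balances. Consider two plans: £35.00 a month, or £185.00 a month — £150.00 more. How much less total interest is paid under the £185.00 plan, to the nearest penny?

Monthly rate r = 22.3%/12 = 1.85833% = 0.0185833.
At £35.00/mo: n = ⌈−ln(1 − rB₀/P)/ln(1+r)⌉ = 74 payments (last £30.16); total interest = total paid − £1,400.00 = £1,185.16.
At £185.00/mo: 9 payments (last £43.05); total interest £123.05.
Interest saved = £1,185.16 − £123.05 = £1,062.11.

£1,062.11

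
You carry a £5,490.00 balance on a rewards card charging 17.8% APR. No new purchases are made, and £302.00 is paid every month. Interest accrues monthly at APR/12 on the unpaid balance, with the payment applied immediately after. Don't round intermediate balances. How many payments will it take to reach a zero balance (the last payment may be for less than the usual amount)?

22 months

Monthly rate r = 17.8%/12 = 1.48333% = 0.0148333.
Recurrence: B ← B·(1+r) − £302.00.
Month 1: interest £81.44; balance after payment £5,269.44.
Month 2: interest £78.16; balance after payment £5,045.60.
Closed form: n = −ln(1 − rB₀/P)/ln(1+r) = −ln(0.73035)/ln(1.01483) ≈ 21.341, so the balance reaches zero during payment 22.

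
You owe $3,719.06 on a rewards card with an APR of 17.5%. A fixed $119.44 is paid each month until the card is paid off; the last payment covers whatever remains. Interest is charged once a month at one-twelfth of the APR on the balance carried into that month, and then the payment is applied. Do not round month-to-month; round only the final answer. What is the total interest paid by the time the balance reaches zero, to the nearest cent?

$1,274.63

Monthly rate r = 17.5%/12 = 1.45833% = 0.0145833.
Payoff takes n = ⌈−ln(1 − rB₀/P)/ln(1+r)⌉ = ⌈41.808⌉ = 42 payments; the last is $96.65.
Total paid = 41·$119.44 + $96.65 = $4,993.69.
Total interest = total paid − principal = $4,993.69 − $3,719.06 = $1,274.63.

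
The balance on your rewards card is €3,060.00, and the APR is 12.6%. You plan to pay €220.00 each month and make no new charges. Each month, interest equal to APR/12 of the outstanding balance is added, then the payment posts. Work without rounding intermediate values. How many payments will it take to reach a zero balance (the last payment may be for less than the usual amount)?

16 payments

Monthly rate r = 12.6%/12 = 1.05% = 0.0105.
Recurrence: B ← B·(1+r) − €220.00.
Month 1: interest €32.13; balance after payment €2,872.13.
Month 2: interest €30.16; balance after payment €2,682.29.
Closed form: n = −ln(1 − rB₀/P)/ln(1+r) = −ln(0.85395)/ln(1.0105) ≈ 15.115, so the balance reaches zero during payment 16.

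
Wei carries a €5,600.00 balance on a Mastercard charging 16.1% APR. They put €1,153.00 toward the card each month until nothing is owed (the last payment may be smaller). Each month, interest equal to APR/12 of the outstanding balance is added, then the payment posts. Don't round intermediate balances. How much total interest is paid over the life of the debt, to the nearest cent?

€229.96

Monthly rate r = 16.1%/12 = 1.34167% = 0.0134167.
Payoff takes n = ⌈−ln(1 − rB₀/P)/ln(1+r)⌉ = ⌈5.056⌉ = 6 payments; the last is €64.96.
Total paid = 5·€1,153.00 + €64.96 = €5,829.96.
Total interest = total paid − principal = €5,829.96 − €5,600.00 = €229.96.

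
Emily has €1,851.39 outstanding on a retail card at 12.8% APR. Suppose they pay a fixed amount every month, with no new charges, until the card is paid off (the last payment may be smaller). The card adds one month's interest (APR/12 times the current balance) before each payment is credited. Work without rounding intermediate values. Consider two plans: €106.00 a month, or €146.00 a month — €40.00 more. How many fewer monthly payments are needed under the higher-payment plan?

6 fewer payments

Monthly rate r = 12.8%/12 = 1.06667% = 0.0106667.
At €106.00/mo: n = ⌈−ln(1 − rB₀/P)/ln(1+r)⌉ = 20 payments (last €45.84); total interest = total paid − €1,851.39 = €208.45.
At €146.00/mo: 14 payments (last €101.93); total interest €148.54.
Payments saved = 20 − 14 = 6.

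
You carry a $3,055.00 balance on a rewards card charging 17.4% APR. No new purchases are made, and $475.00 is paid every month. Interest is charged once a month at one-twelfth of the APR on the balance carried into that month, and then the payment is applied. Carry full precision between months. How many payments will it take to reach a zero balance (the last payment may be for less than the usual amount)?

Monthly rate r = 17.4%/12 = 1.45% = 0.0145.
Recurrence: B ← B·(1+r) − $475.00.
Month 1: interest $44.30; balance after payment $2,624.30.
Month 2: interest $38.05; balance after payment $2,187.35.
Closed form: n = −ln(1 − rB₀/P)/ln(1+r) = −ln(0.90674)/ln(1.0145) ≈ 6.800, so the balance reaches zero during payment 7.

7 months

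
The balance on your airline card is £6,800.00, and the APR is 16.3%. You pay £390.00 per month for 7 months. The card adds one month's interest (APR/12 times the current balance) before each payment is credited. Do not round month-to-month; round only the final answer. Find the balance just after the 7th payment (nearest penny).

£4,629.72

Monthly rate r = 16.3%/12 = 1.35833% = 0.0135833.
Each month: B ← B·(1+r) − £390.00.
Month 1: interest £92.37; balance after payment £6,502.37.
Month 2: interest £88.32; balance after payment £6,200.69.
Month 3: interest £84.23; balance after payment £5,894.92.
Month 4: interest £80.07; balance after payment £5,584.99.
Month 5: interest £75.86; balance after payment £5,270.85.
Month 6: interest £71.60; balance after payment £4,952.45.
Month 7: interest £67.27; balance after payment £4,629.72.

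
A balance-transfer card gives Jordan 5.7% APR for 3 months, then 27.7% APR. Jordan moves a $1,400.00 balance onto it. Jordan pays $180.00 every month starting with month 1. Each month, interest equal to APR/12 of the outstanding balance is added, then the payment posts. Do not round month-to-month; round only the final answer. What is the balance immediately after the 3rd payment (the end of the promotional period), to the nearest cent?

$877.48

Promo months 1–3 at r₀ = 5.7%/12 = 0.00475; months 4+ at r₁ = 27.7%/12 = 0.0230833.
After month 3: iterate B ← B·(1+r₀) − $180.00 for 3 months → $877.48.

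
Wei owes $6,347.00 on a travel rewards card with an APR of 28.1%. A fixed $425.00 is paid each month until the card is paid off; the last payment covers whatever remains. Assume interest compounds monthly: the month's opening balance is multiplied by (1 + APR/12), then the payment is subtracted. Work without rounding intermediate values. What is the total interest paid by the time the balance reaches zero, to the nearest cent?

Monthly rate r = 28.1%/12 = 2.34167% = 0.0234167.
Payoff takes n = ⌈−ln(1 − rB₀/P)/ln(1+r)⌉ = ⌈18.592⌉ = 19 payments; the last is $252.59.
Total paid = 18·$425.00 + $252.59 = $7,902.59.
Total interest = total paid − principal = $7,902.59 − $6,347.00 = $1,555.59.

$1,555.59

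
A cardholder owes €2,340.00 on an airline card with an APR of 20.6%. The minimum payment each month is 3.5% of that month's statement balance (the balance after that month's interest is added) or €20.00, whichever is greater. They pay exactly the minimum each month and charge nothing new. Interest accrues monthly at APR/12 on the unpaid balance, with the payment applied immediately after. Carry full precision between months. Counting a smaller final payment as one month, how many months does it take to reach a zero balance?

Monthly rate r = 20.6%/12 = 1.71667% = 0.0171667.
While 3.5% of the post-interest balance exceeds €20.00, each month B ← (B·(1+r))·(1 − 0.035), i.e. B shrinks by the factor (1+r)·0.965 = 0.98157.
This holds for months 1–77. Entering month 78 the balance is €558.49; 3.5% of the post-interest balance is now below €20.00, so the flat €20.00 minimum applies from here.
From month 78 a fixed €20.00 at rate r clears €558.49 in 39 more payments. Total: 77 + 39 = 116 months.

116 months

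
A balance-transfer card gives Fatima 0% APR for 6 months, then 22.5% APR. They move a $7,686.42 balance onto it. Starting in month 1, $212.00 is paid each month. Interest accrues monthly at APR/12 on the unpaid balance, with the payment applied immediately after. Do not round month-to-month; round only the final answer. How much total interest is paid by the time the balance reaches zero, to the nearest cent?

Promo months 1–6 at r₀ = 0%/12 = 0; months 7+ at r₁ = 22.5%/12 = 0.01875.
After month 6 (no interest yet): B = $7,686.42 − 6·$212.00 = $6,414.42.
Then at r₁ with $212.00/mo: n₂ = −ln(1 − r₁·B/P)/ln(1+r₁) ≈ 45.10 → 46 more payments.
Total paid = 51·$212.00 + $20.76 = $10,832.76; interest = $10,832.76 − $7,686.42 = $3,146.34.

$3,146.34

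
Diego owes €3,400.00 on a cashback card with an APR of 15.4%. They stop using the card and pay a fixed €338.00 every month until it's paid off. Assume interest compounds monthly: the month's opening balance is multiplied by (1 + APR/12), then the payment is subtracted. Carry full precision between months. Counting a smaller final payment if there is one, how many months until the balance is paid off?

Monthly rate r = 15.4%/12 = 1.28333% = 0.0128333.
Recurrence: B ← B·(1+r) − €338.00.
Month 1: interest €43.63; balance after payment €3,105.63.
Month 2: interest €39.86; balance after payment €2,807.49.
Closed form: n = −ln(1 − rB₀/P)/ln(1+r) = −ln(0.87091)/ln(1.01283) ≈ 10.839, so the balance reaches zero during payment 11.

11 months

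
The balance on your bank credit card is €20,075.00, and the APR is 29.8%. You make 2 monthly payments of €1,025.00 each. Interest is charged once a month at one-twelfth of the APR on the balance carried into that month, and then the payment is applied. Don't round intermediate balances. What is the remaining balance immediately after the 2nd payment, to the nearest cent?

Monthly rate r = 29.8%/12 = 2.48333% = 0.0248333.
Each month: B ← B·(1+r) − €1,025.00.
Month 1: interest €498.53; balance after payment €19,548.53.
Month 2: interest €485.46; balance after payment €19,008.98.

€19,008.98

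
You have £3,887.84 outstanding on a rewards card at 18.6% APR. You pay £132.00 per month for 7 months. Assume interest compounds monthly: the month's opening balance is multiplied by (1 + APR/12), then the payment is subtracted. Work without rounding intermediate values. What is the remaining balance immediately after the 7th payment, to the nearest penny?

£3,361.71

Monthly rate r = 18.6%/12 = 1.55% = 0.0155.
Each month: B ← B·(1+r) − £132.00.
Month 1: interest £60.26; balance after payment £3,816.10.
Month 2: interest £59.15; balance after payment £3,743.25.
Month 3: interest £58.02; balance after payment £3,669.27.
Month 4: interest £56.87; balance after payment £3,594.15.
Month 5: interest £55.71; balance after payment £3,517.85.
Month 6: interest £54.53; balance after payment £3,440.38.
Month 7: interest £53.33; balance after payment £3,361.71.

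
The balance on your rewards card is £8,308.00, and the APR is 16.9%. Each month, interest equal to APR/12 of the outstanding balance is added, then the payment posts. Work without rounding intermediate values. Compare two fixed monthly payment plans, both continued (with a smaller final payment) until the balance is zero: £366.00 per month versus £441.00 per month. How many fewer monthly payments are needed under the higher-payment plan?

5 fewer payments

Monthly rate r = 16.9%/12 = 1.40833% = 0.0140833.
At £366.00/mo: n = ⌈−ln(1 − rB₀/P)/ln(1+r)⌉ = 28 payments (last £199.55); total interest = total paid − £8,308.00 = £1,773.55.
At £441.00/mo: 23 payments (last £20.41); total interest £1,414.41.
Payments saved = 28 − 23 = 5.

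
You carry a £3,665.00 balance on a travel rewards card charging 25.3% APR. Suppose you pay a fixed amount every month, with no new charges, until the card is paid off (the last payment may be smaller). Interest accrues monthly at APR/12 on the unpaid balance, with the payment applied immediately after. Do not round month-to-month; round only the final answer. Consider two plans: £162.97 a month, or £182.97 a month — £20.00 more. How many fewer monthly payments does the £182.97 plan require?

Monthly rate r = 25.3%/12 = 2.10833% = 0.0210833.
At £162.97/mo: n = ⌈−ln(1 − rB₀/P)/ln(1+r)⌉ = 31 payments (last £131.44); total interest = total paid − £3,665.00 = £1,355.54.
At £182.97/mo: 27 payments (last £55.24); total interest £1,147.46.
Payments saved = 31 − 27 = 4.

4 fewer payments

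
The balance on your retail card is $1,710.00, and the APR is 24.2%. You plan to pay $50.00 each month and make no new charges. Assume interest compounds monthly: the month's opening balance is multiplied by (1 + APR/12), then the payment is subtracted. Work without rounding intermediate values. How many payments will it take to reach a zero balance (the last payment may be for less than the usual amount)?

59 payments

Monthly rate r = 24.2%/12 = 2.01667% = 0.0201667.
Recurrence: B ← B·(1+r) − $50.00.
Month 1: interest $34.48; balance after payment $1,694.48.
Month 2: interest $34.17; balance after payment $1,678.66.
Closed form: n = −ln(1 − rB₀/P)/ln(1+r) = −ln(0.3103)/ln(1.02017) ≈ 58.610, so the balance reaches zero during payment 59.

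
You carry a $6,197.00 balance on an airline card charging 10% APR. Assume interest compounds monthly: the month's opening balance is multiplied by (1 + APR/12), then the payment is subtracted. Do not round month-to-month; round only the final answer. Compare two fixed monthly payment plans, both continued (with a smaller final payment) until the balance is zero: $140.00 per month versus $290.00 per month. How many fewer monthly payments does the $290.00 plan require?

32 fewer payments

Monthly rate r = 10%/12 = 0.833333% = 0.00833333.
At $140.00/mo: n = ⌈−ln(1 − rB₀/P)/ln(1+r)⌉ = 56 payments (last $64.38); total interest = total paid − $6,197.00 = $1,567.38.
At $290.00/mo: 24 payments (last $183.16); total interest $656.16.
Payments saved = 56 − 24 = 32.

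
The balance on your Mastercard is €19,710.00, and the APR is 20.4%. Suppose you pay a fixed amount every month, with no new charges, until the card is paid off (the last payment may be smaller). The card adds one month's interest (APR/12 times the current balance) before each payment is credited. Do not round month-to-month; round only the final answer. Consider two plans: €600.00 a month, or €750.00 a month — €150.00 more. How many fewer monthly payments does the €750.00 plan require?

Monthly rate r = 20.4%/12 = 1.7% = 0.017.
At €600.00/mo: n = ⌈−ln(1 − rB₀/P)/ln(1+r)⌉ = 49 payments (last €297.49); total interest = total paid − €19,710.00 = €9,387.49.
At €750.00/mo: 36 payments (last €88.05); total interest €6,628.05.
Payments saved = 49 − 36 = 13.

13 fewer payments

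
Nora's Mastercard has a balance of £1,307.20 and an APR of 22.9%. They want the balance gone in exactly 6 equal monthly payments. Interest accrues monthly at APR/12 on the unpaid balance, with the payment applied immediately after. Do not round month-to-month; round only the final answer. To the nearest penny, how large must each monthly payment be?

£232.65

Monthly rate r = 22.9%/12 = 1.90833% = 0.0190833.
Level-payment amortization: P = B₀·r / (1 − (1+r)^(−n)) = 1307.20·0.0190833 / (1 − 1.01908^(−6)).
Denominator 1 − (1+r)^(−6) = 0.10722544.
P = 24.9457 / 0.10722544 ≈ 232.65.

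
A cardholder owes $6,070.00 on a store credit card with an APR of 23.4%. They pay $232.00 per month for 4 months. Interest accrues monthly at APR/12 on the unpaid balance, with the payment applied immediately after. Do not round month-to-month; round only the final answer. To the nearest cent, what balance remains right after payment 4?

Monthly rate r = 23.4%/12 = 1.95% = 0.0195.
Each month: B ← B·(1+r) − $232.00.
Month 1: interest $118.36; balance after payment $5,956.36.
Month 2: interest $116.15; balance after payment $5,840.51.
Month 3: interest $113.89; balance after payment $5,722.40.
Month 4: interest $111.59; balance after payment $5,601.99.

$5,601.99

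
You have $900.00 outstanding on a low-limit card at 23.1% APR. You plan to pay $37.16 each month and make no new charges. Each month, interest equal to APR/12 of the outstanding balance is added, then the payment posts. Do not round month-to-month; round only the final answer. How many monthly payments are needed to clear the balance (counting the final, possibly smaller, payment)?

Monthly rate r = 23.1%/12 = 1.925% = 0.01925.
Recurrence: B ← B·(1+r) − $37.16.
Month 1: interest $17.32; balance after payment $880.17.
Month 2: interest $16.94; balance after payment $859.95.
Closed form: n = −ln(1 − rB₀/P)/ln(1+r) = −ln(0.53377)/ln(1.01925) ≈ 32.925, so the balance reaches zero during payment 33.

33 payments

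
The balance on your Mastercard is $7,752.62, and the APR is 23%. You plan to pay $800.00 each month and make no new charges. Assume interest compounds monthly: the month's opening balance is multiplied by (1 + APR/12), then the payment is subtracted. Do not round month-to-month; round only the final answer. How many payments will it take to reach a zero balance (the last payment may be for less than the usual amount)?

Monthly rate r = 23%/12 = 1.91667% = 0.0191667.
Recurrence: B ← B·(1+r) − $800.00.
Month 1: interest $148.59; balance after payment $7,101.21.
Month 2: interest $136.11; balance after payment $6,437.32.
Closed form: n = −ln(1 − rB₀/P)/ln(1+r) = −ln(0.81426)/ln(1.01917) ≈ 10.823, so the balance reaches zero during payment 11.

11 payments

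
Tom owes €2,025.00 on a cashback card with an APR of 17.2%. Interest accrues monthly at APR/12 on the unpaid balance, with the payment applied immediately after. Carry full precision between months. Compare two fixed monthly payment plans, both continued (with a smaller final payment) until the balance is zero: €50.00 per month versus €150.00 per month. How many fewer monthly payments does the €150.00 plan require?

Monthly rate r = 17.2%/12 = 1.43333% = 0.0143333.
At €50.00/mo: n = ⌈−ln(1 − rB₀/P)/ln(1+r)⌉ = 62 payments (last €2.00); total interest = total paid − €2,025.00 = €1,027.00.
At €150.00/mo: 16 payments (last €16.73); total interest €241.73.
Payments saved = 62 − 16 = 46.

46 fewer payments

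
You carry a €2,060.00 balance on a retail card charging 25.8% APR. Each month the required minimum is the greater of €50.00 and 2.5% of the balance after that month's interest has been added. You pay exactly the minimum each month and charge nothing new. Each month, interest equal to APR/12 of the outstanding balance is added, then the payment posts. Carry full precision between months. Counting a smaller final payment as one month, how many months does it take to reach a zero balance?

100 months

Monthly rate r = 25.8%/12 = 2.15% = 0.0215.
While 2.5% of the post-interest balance exceeds €50.00, each month B ← (B·(1+r))·(1 − 0.025), i.e. B shrinks by the factor (1+r)·0.975 = 0.99596.
This holds for months 1–13. Entering month 14 the balance is €1,954.46; 2.5% of the post-interest balance is now below €50.00, so the flat €50.00 minimum applies from here.
From month 14 a fixed €50.00 at rate r clears €1,954.46 in 87 more payments. Total: 13 + 87 = 100 months.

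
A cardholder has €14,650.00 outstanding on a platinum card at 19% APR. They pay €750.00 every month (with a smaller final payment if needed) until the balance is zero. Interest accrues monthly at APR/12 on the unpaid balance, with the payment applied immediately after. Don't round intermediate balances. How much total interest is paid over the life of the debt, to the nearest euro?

€3,017

Monthly rate r = 19%/12 = 1.58333% = 0.0158333.
Payoff takes n = ⌈−ln(1 − rB₀/P)/ln(1+r)⌉ = ⌈23.554⌉ = 24 payments; the last is €416.99.
Total paid = 23·€750.00 + €416.99 = €17,666.99.
Total interest = total paid − principal = €17,666.99 − €14,650.00 = €3,016.99.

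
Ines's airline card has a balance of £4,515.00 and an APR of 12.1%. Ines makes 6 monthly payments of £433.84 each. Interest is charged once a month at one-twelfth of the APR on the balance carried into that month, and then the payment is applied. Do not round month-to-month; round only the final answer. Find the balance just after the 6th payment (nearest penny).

£2,125.59

Monthly rate r = 12.1%/12 = 1.00833% = 0.0100833.
Each month: B ← B·(1+r) − £433.84.
Month 1: interest £45.53; balance after payment £4,126.69.
Month 2: interest £41.61; balance after payment £3,734.46.
Month 3: interest £37.66; balance after payment £3,338.27.
Month 4: interest £33.66; balance after payment £2,938.09.
Month 5: interest £29.63; balance after payment £2,533.88.
Month 6: interest £25.55; balance after payment £2,125.59.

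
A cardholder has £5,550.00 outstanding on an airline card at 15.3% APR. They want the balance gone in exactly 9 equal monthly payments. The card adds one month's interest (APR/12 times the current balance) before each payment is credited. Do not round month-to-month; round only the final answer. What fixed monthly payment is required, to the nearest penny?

Monthly rate r = 15.3%/12 = 1.275% = 0.01275.
Level-payment amortization: P = B₀·r / (1 − (1+r)^(−n)) = 5550.00·0.01275 / (1 − 1.01275^(−9)).
Denominator 1 − (1+r)^(−9) = 0.107764018.
P = 70.7625 / 0.107764018 ≈ 656.64.

£656.64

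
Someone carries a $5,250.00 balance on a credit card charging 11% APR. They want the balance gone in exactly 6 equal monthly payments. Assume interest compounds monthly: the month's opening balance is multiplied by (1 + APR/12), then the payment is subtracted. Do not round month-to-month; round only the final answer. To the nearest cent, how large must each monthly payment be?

$903.29

Monthly rate r = 11%/12 = 0.916667% = 0.00916667.
Level-payment amortization: P = B₀·r / (1 − (1+r)^(−n)) = 5250.00·0.00916667 / (1 − 1.00917^(−6)).
Denominator 1 − (1+r)^(−6) = 0.0532776773.
P = 48.125 / 0.0532776773 ≈ 903.29.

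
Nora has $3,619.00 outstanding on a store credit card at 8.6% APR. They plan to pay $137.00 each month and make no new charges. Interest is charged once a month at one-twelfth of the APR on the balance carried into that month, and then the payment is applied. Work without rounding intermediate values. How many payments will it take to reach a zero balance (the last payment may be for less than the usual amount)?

30 months

Monthly rate r = 8.6%/12 = 0.716667% = 0.00716667.
Recurrence: B ← B·(1+r) − $137.00.
Month 1: interest $25.94; balance after payment $3,507.94.
Month 2: interest $25.14; balance after payment $3,396.08.
Closed form: n = −ln(1 − rB₀/P)/ln(1+r) = −ln(0.81068)/ln(1.00717) ≈ 29.390, so the balance reaches zero during payment 30.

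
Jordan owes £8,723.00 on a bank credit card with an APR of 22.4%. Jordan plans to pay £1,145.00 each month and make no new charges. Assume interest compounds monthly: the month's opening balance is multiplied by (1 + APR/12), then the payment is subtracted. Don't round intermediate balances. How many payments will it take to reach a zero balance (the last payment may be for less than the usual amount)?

9 months

Monthly rate r = 22.4%/12 = 1.86667% = 0.0186667.
Recurrence: B ← B·(1+r) − £1,145.00.
Month 1: interest £162.83; balance after payment £7,740.83.
Month 2: interest £144.50; balance after payment £6,740.32.
Closed form: n = −ln(1 − rB₀/P)/ln(1+r) = −ln(0.85779)/ln(1.01867) ≈ 8.294, so the balance reaches zero during payment 9.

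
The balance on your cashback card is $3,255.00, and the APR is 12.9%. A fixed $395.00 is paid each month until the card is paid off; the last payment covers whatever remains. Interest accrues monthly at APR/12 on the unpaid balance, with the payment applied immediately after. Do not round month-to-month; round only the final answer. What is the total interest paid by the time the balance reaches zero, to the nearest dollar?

Monthly rate r = 12.9%/12 = 1.075% = 0.01075.
Payoff takes n = ⌈−ln(1 − rB₀/P)/ln(1+r)⌉ = ⌈8.675⌉ = 9 payments; the last is $267.05.
Total paid = 8·$395.00 + $267.05 = $3,427.05.
Total interest = total paid − principal = $3,427.05 − $3,255.00 = $172.05.

$172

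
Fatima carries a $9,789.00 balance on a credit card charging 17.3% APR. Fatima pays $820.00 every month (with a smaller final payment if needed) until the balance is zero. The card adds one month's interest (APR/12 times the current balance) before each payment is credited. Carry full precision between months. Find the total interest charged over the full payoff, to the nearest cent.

Monthly rate r = 17.3%/12 = 1.44167% = 0.0144167.
Payoff takes n = ⌈−ln(1 − rB₀/P)/ln(1+r)⌉ = ⌈13.195⌉ = 14 payments; the last is $160.66.
Total paid = 13·$820.00 + $160.66 = $10,820.66.
Total interest = total paid − principal = $10,820.66 − $9,789.00 = $1,031.66.

$1,031.66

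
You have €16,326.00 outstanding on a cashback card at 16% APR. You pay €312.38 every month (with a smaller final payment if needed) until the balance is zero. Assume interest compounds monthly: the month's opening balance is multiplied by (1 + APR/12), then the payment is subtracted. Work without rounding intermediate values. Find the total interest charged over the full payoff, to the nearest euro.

€11,822

Monthly rate r = 16%/12 = 1.33333% = 0.0133333.
Payoff takes n = ⌈−ln(1 − rB₀/P)/ln(1+r)⌉ = ⌈90.108⌉ = 91 payments; the last is €34.07.
Total paid = 90·€312.38 + €34.07 = €28,148.27.
Total interest = total paid − principal = €28,148.27 − €16,326.00 = €11,822.27.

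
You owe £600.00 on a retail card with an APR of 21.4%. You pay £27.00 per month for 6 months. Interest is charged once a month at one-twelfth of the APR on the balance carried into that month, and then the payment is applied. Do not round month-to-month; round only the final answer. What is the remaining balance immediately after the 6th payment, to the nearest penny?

£497.73

Monthly rate r = 21.4%/12 = 1.78333% = 0.0178333.
Each month: B ← B·(1+r) − £27.00.
Month 1: interest £10.70; balance after payment £583.70.
Month 2: interest £10.41; balance after payment £567.11.
Month 3: interest £10.11; balance after payment £550.22.
Month 4: interest £9.81; balance after payment £533.04.
Month 5: interest £9.51; balance after payment £515.54.
Month 6: interest £9.19; balance after payment £497.73.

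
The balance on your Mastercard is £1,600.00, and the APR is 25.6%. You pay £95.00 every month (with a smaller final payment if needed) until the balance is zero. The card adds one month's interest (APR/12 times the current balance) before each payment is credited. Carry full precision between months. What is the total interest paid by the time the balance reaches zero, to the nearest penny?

£403.65

Monthly rate r = 25.6%/12 = 2.13333% = 0.0213333.
Payoff takes n = ⌈−ln(1 − rB₀/P)/ln(1+r)⌉ = ⌈21.090⌉ = 22 payments; the last is £8.65.
Total paid = 21·£95.00 + £8.65 = £2,003.65.
Total interest = total paid − principal = £2,003.65 − £1,600.00 = £403.65.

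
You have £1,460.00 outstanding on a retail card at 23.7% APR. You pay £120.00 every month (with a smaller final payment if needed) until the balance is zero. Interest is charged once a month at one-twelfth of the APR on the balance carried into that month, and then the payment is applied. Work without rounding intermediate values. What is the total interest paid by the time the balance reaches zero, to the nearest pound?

Monthly rate r = 23.7%/12 = 1.975% = 0.01975.
Payoff takes n = ⌈−ln(1 − rB₀/P)/ln(1+r)⌉ = ⌈14.052⌉ = 15 payments; the last is £6.29.
Total paid = 14·£120.00 + £6.29 = £1,686.29.
Total interest = total paid − principal = £1,686.29 − £1,460.00 = £226.29.

£226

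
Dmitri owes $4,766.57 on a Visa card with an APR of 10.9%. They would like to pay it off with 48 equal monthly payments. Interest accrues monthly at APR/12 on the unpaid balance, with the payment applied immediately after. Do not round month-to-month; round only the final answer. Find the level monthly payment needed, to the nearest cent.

$122.96

Monthly rate r = 10.9%/12 = 0.908333% = 0.00908333.
Level-payment amortization: P = B₀·r / (1 − (1+r)^(−n)) = 4766.57·0.00908333 / (1 − 1.00908^(−48)).
Denominator 1 − (1+r)^(−48) = 0.352108311.
P = 43.2963 / 0.352108311 ≈ 122.96.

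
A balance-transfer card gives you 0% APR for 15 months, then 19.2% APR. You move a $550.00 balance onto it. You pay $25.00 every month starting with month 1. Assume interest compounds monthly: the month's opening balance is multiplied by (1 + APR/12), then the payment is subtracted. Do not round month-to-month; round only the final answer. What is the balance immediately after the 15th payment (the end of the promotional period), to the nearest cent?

$175.00

Promo months 1–15 at r₀ = 0%/12 = 0; months 16+ at r₁ = 19.2%/12 = 0.016.
After month 15 (no interest yet): B = $550.00 − 15·$25.00 = $175.00.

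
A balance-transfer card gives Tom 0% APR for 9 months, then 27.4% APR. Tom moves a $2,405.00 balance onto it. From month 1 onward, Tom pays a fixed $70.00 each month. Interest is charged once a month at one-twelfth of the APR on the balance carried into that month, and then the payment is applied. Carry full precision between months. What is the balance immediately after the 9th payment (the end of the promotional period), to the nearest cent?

Promo months 1–9 at r₀ = 0%/12 = 0; months 10+ at r₁ = 27.4%/12 = 0.0228333.
After month 9 (no interest yet): B = $2,405.00 − 9·$70.00 = $1,775.00.

$1,775.00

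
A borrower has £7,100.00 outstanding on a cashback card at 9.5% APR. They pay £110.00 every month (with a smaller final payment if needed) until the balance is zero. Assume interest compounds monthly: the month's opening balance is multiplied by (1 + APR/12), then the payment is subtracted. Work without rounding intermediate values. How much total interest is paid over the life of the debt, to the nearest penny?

Monthly rate r = 9.5%/12 = 0.791667% = 0.00791667.
Payoff takes n = ⌈−ln(1 − rB₀/P)/ln(1+r)⌉ = ⌈90.719⌉ = 91 payments; the last is £79.14.
Total paid = 90·£110.00 + £79.14 = £9,979.14.
Total interest = total paid − principal = £9,979.14 − £7,100.00 = £2,879.14.

£2,879.14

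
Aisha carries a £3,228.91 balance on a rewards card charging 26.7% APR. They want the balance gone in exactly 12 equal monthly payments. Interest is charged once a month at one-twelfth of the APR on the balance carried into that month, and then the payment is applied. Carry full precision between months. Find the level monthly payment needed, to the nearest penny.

£309.56

Monthly rate r = 26.7%/12 = 2.225% = 0.02225.
Level-payment amortization: P = B₀·r / (1 − (1+r)^(−n)) = 3228.91·0.02225 / (1 − 1.02225^(−12)).
Denominator 1 − (1+r)^(−12) = 0.232082492.
P = 71.8432 / 0.232082492 ≈ 309.56.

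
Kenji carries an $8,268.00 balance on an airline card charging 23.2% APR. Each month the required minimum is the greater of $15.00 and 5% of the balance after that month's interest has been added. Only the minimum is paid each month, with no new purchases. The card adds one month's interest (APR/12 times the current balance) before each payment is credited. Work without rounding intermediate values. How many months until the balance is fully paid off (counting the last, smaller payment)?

Monthly rate r = 23.2%/12 = 1.93333% = 0.0193333.
While 5% of the post-interest balance exceeds $15.00, each month B ← (B·(1+r))·(1 − 0.05), i.e. B shrinks by the factor (1+r)·0.95 = 0.96837.
This holds for months 1–104. Entering month 105 the balance is $292.11; 5% of the post-interest balance is now below $15.00, so the flat $15.00 minimum applies from here.
From month 105 a fixed $15.00 at rate r clears $292.11 in 25 more payments. Total: 104 + 25 = 129 months.

129 months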